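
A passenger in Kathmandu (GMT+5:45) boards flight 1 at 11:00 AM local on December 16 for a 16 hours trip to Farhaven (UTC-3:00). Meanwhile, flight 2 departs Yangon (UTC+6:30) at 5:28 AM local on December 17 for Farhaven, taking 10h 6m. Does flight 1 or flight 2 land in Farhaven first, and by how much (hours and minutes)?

the first, by 11 hours 49 minutes

Flight 1 in UTC: 11:00 AM − 5:45 = 5:15 AM on Dec 16.
+16 hours → arrive 9:15 PM UTC on Dec 16.
Flight 2 in UTC: 5:28 AM − 6:30 = 10:58 PM on Dec 16.
+10 hours 6 minutes → arrive 9:04 AM UTC on Dec 17.
Flight 1 lands earlier by 11 hours 49 minutes.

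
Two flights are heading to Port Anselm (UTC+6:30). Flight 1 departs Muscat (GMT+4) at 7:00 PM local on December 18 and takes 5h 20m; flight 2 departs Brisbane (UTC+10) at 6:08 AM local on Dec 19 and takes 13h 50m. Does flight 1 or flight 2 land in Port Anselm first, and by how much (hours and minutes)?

the first, by 13 hours 38 minutes

Flight 1 in UTC: 7:00 PM − 4:00 = 3:00 PM on Dec 18.
+5 hours and 20 minutes → arrive 8:20 PM UTC on Dec 18.
Flight 2 in UTC: 6:08 AM − 10:00 = 8:08 PM on Dec 18.
+13 hours 50 minutes → arrive 9:58 AM UTC on Dec 19.
Flight 1 lands earlier by 13 hours 38 minutes.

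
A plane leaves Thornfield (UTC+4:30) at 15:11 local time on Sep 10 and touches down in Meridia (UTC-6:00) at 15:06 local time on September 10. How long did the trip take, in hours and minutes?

10 hours 25 minutes

Departure in UTC: 15:11 − 4:30 = 10:41 on Sep 10.
Arrival in UTC: 15:06 + 6:00 = 21:06 on Sep 10.
Elapsed = 21:06 − 10:41 = 10 hours 25 minutes.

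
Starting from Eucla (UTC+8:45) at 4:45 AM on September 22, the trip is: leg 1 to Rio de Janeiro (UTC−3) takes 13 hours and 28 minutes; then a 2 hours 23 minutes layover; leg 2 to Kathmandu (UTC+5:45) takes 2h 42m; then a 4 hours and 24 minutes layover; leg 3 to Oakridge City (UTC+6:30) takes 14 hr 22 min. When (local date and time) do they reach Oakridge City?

Convert departure to UTC: 4:45 AM − 8:45 = 8:00 PM UTC on Sep 21.
Add 13 hours and 28 minutes leg 1 → 9:28 AM UTC (Sep 22).
Add 2 hours 23 minutes layover in Rio de Janeiro → 11:51 AM UTC.
Add 2 hours and 42 minutes leg 2 → 2:33 PM UTC.
Add 4 hours and 24 minutes layover in Kathmandu → 6:57 PM UTC.
Add 14 hours 22 minutes leg 3 → 9:19 AM UTC (Sep 23).
Oakridge City is UTC+6:30, so local arrival = 9:19 AM + 6:30 = 3:49 PM on Sep 23.

3:49 PM on Sep 23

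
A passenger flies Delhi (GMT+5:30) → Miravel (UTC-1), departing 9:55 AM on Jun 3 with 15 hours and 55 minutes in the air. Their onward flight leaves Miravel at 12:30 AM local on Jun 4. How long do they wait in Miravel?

5 hours 10 minutes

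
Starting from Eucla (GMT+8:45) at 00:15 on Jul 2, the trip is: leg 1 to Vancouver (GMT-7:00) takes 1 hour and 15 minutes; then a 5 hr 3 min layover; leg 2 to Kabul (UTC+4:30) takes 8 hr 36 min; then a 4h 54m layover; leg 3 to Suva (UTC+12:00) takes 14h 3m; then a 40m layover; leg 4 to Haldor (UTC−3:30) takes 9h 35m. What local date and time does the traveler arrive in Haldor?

08:06 on July 3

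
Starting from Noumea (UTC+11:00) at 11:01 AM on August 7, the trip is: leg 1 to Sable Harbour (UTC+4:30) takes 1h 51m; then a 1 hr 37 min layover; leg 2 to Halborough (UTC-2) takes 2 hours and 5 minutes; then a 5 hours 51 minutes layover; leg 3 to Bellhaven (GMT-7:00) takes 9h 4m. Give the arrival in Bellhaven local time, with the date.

Convert departure to UTC: 11:01 AM − 11:00 = 12:01 AM UTC on Aug 7.
Add 1 hour and 51 minutes leg 1 → 1:52 AM UTC.
Add 1 hour and 37 minutes layover in Sable Harbour → 3:29 AM UTC.
Add 2 hours and 5 minutes leg 2 → 5:34 AM UTC.
Add 5 hours 51 minutes layover in Halborough → 11:25 AM UTC.
Add 9 hours and 4 minutes leg 3 → 8:29 PM UTC.
Bellhaven is UTC−7:00, so local arrival = 8:29 PM − 7:00 = 1:29 PM on Aug 7.

1:29 PM on Aug 7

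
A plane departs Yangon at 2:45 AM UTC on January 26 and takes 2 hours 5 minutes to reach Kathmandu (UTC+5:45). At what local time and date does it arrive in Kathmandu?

Departure is given in UTC: 2:45 AM on Jan 26.
Add 2 hours 5 minutes → 4:50 AM UTC.
Kathmandu is UTC+5:45: 4:50 AM + 5:45 = 10:35 AM on Jan 26.

10:35 AM on Jan 26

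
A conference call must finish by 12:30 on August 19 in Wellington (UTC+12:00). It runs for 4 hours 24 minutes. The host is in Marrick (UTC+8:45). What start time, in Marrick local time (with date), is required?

04:51 on August 19

Target end time in UTC: 12:30 − 12:00 = 00:30 on Aug 19.
Subtract 4 hours 24 minutes → start 20:06 UTC on Aug 18.
Marrick is UTC+8:45: 20:06 + 8:45 = 04:51 on Aug 19.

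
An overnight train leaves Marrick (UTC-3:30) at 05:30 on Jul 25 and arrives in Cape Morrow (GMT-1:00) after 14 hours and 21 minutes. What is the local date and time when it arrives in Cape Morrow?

22:21 on July 25

Convert departure to UTC: 05:30 + 3:30 = 09:00 UTC on Jul 25.
Add 14 hours and 21 minutes travel time → 23:21 UTC.
Cape Morrow is UTC−1:00, so local arrival = 23:21 − 1:00 = 22:21 on Jul 25.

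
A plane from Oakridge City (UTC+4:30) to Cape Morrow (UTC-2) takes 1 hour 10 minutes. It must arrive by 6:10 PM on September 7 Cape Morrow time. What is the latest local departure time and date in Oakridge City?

11:30 PM on September 7

Target arrival in UTC: 6:10 PM + 2:00 = 8:10 PM on Sep 7.
Subtract 1 hour and 10 minutes → departure 7:00 PM UTC on Sep 7.
Oakridge City is UTC+4:30: 7:00 PM + 4:30 = 11:30 PM on Sep 7.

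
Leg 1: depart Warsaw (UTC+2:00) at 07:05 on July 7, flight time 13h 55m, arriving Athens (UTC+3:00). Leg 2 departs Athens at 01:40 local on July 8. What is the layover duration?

3 hours 40 minutes

Convert departure to UTC: 07:05 − 2:00 = 05:05 UTC on Jul 7.
Add 13 hours and 55 minutes flight time → 19:00 UTC.
Athens is UTC+3:00, so local arrival = 19:00 + 3:00 = 22:00 on Jul 7.
Layover = 01:40 − 22:00 (+1 day) = 3 hours 40 minutes.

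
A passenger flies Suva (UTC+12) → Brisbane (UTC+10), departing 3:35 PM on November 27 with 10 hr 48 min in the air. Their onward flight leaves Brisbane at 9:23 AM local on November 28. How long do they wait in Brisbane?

9 hours

Convert departure to UTC: 3:35 PM − 12:00 = 3:35 AM UTC on Nov 27.
Add 10 hours and 48 minutes flight time → 2:23 PM UTC.
Brisbane is UTC+10:00, so local arrival = 2:23 PM + 10:00 = 12:23 AM on Nov 28.
Layover = 9:23 AM − 12:23 AM = 9 hours.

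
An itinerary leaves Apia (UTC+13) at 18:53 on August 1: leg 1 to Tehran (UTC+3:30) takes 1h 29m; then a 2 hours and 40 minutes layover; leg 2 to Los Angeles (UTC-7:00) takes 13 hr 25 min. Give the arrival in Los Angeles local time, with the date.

Convert departure to UTC: 18:53 − 13:00 = 05:53 UTC on Aug 1.
Add 1 hour and 29 minutes leg 1 → 07:22 UTC.
Add 2 hours 40 minutes layover in Tehran → 10:02 UTC.
Add 13 hours 25 minutes leg 2 → 23:27 UTC.
Los Angeles is UTC−7:00, so local arrival = 23:27 − 7:00 = 16:27 on Aug 1.

16:27 on Aug 1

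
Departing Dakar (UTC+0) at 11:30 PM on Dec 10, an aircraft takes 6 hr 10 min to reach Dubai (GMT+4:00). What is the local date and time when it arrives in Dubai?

Dubai is 4:00 ahead of Dakar.
After 6 hours 10 minutes it is 5:40 AM (Dec 11) in Dakar.
Shift by the zone difference: 5:40 AM + 4:00 = 9:40 AM on Dec 11 in Dubai.

9:40 AM on December 11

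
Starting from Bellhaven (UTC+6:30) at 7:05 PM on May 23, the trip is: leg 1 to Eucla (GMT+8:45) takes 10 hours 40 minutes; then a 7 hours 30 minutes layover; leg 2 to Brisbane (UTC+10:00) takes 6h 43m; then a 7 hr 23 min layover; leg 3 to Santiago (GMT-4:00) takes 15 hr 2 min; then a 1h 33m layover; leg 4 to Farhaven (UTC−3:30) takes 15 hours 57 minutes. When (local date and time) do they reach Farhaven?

Convert departure to UTC: 7:05 PM − 6:30 = 12:35 PM UTC on May 23.
Add 10 hours 40 minutes leg 1 → 11:15 PM UTC.
Add 7 hours 30 minutes layover in Eucla → 6:45 AM UTC (May 24).
Add 6 hours 43 minutes leg 2 → 1:28 PM UTC.
Add 7 hours 23 minutes layover in Brisbane → 8:51 PM UTC.
Add 15 hours and 2 minutes leg 3 → 11:53 AM UTC (May 25).
Add 1 hour 33 minutes layover in Santiago → 1:26 PM UTC.
Add 15 hours and 57 minutes leg 4 → 5:23 AM UTC (May 26).
Farhaven is UTC−3:30, so local arrival = 5:23 AM − 3:30 = 1:53 AM on May 26.

1:53 AM on May 26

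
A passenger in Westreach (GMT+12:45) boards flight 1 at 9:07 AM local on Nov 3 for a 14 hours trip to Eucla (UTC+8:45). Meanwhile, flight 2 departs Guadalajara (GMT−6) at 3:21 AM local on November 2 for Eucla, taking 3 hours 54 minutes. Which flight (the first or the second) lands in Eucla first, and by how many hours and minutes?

Flight 1 in UTC: 9:07 AM − 12:45 = 8:22 PM on Nov 2.
+14 hours → arrive 10:22 AM UTC on Nov 3.
Flight 2 in UTC: 3:21 AM + 6:00 = 9:21 AM on Nov 2.
+3 hours and 54 minutes → arrive 1:15 PM UTC on Nov 2.
Flight 2 lands earlier by 21 hours 7 minutes.

the second, by 21 hours 7 minutes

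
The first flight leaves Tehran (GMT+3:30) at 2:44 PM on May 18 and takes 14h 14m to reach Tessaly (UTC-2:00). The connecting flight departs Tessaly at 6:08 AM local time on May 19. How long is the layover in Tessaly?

6 hours 40 minutes

Convert departure to UTC: 2:44 PM − 3:30 = 11:14 AM UTC on May 18.
Add 14 hours and 14 minutes flight time → 1:28 AM UTC (May 19).
Tessaly is UTC−2:00, so local arrival = 1:28 AM − 2:00 = 11:28 PM on May 18.
Layover = 6:08 AM − 11:28 PM (+1 day) = 6 hours 40 minutes.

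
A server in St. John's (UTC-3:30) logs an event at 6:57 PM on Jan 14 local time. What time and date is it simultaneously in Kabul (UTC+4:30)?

Kabul is 8:00 ahead of St. John's.
Shift by the zone difference: 6:57 PM + 8:00 = 2:57 AM on Jan 15 in Kabul.

2:57 AM on January 15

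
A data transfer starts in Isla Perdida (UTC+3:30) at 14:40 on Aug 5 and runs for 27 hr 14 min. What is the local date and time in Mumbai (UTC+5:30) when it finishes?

Convert start to UTC: 14:40 − 3:30 = 11:10 UTC on Aug 5.
Add 27 hours 14 minutes duration → 14:24 UTC (Aug 6).
Mumbai is UTC+5:30, so local end time = 14:24 + 5:30 = 19:54 on Aug 6.

19:54 on August 6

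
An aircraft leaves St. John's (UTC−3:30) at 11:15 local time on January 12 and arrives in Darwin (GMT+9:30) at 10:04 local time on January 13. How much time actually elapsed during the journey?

Darwin is 13:00 ahead of St. John's.
Clock-face elapsed time (ignoring zones) is 22 hours 49 minutes.
Actual elapsed = 22 hours 49 minutes − 13:00 = 9 hours 49 minutes.

9 hours 49 minutes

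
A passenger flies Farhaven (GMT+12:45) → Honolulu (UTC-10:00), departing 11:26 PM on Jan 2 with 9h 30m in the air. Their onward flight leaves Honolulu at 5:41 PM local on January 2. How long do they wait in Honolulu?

Convert departure to UTC: 11:26 PM − 12:45 = 10:41 AM UTC on Jan 2.
Add 9 hours and 30 minutes flight time → 8:11 PM UTC.
Honolulu is UTC−10:00, so local arrival = 8:11 PM − 10:00 = 10:11 AM on Jan 2.
Layover = 5:41 PM − 10:11 AM = 7 hours 30 minutes.

7 hours 30 minutes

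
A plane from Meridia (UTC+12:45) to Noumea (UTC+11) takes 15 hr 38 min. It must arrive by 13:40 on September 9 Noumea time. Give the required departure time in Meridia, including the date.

23:47 on Sep 8

Target arrival in UTC: 13:40 − 11:00 = 02:40 on Sep 9.
Subtract 15 hours and 38 minutes → departure 11:02 UTC on Sep 8.
Meridia is UTC+12:45: 11:02 + 12:45 = 23:47 on Sep 8.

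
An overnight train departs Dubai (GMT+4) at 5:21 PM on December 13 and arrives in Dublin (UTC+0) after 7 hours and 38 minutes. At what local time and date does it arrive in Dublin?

Convert departure to UTC: 5:21 PM − 4:00 = 1:21 PM UTC on Dec 13.
Add 7 hours and 38 minutes travel time → 8:59 PM UTC.
Dublin is UTC+0, so local arrival is the same: 8:59 PM on Dec 13.

8:59 PM on December 13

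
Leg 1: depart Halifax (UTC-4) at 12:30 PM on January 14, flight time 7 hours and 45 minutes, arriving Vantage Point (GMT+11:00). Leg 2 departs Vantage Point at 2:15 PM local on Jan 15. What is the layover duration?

Convert departure to UTC: 12:30 PM + 4:00 = 4:30 PM UTC on Jan 14.
Add 7 hours 45 minutes flight time → 12:15 AM UTC (Jan 15).
Vantage Point is UTC+11:00, so local arrival = 12:15 AM + 11:00 = 11:15 AM on Jan 15.
Layover = 2:15 PM − 11:15 AM = 3 hours.

3 hours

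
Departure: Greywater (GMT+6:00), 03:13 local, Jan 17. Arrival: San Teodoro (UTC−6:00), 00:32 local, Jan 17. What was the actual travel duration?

Departure in UTC: 03:13 − 6:00 = 21:13 on Jan 16.
Arrival in UTC: 00:32 + 6:00 = 06:32 on Jan 17.
Elapsed = 06:32 − 21:13 (+1 day) = 9 hours 19 minutes.

9 hours 19 minutes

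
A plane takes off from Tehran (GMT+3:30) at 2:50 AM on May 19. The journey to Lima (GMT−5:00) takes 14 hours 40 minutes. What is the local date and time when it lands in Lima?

Convert departure to UTC: 2:50 AM − 3:30 = 11:20 PM UTC on May 18.
Add 14 hours and 40 minutes travel time → 2:00 PM UTC (May 19).
Lima is UTC−5:00, so local arrival = 2:00 PM − 5:00 = 9:00 AM on May 19.

9:00 AM on May 19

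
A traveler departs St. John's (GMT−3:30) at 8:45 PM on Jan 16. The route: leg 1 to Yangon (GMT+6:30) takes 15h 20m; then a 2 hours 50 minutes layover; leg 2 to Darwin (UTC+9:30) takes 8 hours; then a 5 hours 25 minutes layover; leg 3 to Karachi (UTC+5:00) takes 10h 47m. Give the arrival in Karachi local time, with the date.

Convert departure to UTC: 8:45 PM + 3:30 = 12:15 AM UTC on Jan 17.
Add 15 hours 20 minutes leg 1 → 3:35 PM UTC.
Add 2 hours 50 minutes layover in Yangon → 6:25 PM UTC.
Add 8 hours leg 2 → 2:25 AM UTC (Jan 18).
Add 5 hours and 25 minutes layover in Darwin → 7:50 AM UTC.
Add 10 hours and 47 minutes leg 3 → 6:37 PM UTC.
Karachi is UTC+5:00, so local arrival = 6:37 PM + 5:00 = 11:37 PM on Jan 18.

11:37 PM on January 18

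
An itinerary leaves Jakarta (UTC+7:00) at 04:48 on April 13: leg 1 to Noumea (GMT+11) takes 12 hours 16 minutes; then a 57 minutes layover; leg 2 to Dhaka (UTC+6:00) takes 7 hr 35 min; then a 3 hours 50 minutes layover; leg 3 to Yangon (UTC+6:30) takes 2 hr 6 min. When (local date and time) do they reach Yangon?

07:02 on Apr 14

Convert departure to UTC: 04:48 − 7:00 = 21:48 UTC on Apr 12.
Add 12 hours 16 minutes leg 1 → 10:04 UTC (Apr 13).
Add 57 minutes layover in Noumea → 11:01 UTC.
Add 7 hours and 35 minutes leg 2 → 18:36 UTC.
Add 3 hours 50 minutes layover in Dhaka → 22:26 UTC.
Add 2 hours and 6 minutes leg 3 → 00:32 UTC (Apr 14).
Yangon is UTC+6:30, so local arrival = 00:32 + 6:30 = 07:02 on Apr 14.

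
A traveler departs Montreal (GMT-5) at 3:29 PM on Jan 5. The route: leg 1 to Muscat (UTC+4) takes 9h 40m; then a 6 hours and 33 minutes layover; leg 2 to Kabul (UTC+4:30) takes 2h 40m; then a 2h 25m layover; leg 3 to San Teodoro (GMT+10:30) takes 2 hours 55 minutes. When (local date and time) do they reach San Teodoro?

Convert departure to UTC: 3:29 PM + 5:00 = 8:29 PM UTC on Jan 5.
Add 9 hours and 40 minutes leg 1 → 6:09 AM UTC (Jan 6).
Add 6 hours and 33 minutes layover in Muscat → 12:42 PM UTC.
Add 2 hours 40 minutes leg 2 → 3:22 PM UTC.
Add 2 hours and 25 minutes layover in Kabul → 5:47 PM UTC.
Add 2 hours 55 minutes leg 3 → 8:42 PM UTC.
San Teodoro is UTC+10:30, so local arrival = 8:42 PM + 10:30 = 7:12 AM on Jan 7.

7:12 AM on January 7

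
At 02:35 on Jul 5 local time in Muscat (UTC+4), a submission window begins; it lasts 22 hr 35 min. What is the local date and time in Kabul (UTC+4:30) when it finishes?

Convert start to UTC: 02:35 − 4:00 = 22:35 UTC on Jul 4.
Add 22 hours and 35 minutes duration → 21:10 UTC (Jul 5).
Kabul is UTC+4:30, so local end time = 21:10 + 4:30 = 01:40 on Jul 6.

01:40 on July 6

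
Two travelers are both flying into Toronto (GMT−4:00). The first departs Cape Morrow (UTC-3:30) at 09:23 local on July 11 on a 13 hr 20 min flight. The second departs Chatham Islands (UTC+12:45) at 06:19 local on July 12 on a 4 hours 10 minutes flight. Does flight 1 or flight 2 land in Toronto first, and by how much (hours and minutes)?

Flight 1 in UTC: 09:23 + 3:30 = 12:53 on Jul 11.
+13 hours 20 minutes → arrive 02:13 UTC on Jul 12.
Flight 2 in UTC: 06:19 − 12:45 = 17:34 on Jul 11.
+4 hours 10 minutes → arrive 21:44 UTC on Jul 11.
Flight 2 lands earlier by 4 hours 29 minutes.

the second, by 4 hours 29 minutes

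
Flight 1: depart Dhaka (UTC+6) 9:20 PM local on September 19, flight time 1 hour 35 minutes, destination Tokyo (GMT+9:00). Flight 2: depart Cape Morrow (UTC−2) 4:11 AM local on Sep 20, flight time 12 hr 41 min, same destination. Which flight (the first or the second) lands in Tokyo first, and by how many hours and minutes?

Flight 1 in UTC: 9:20 PM − 6:00 = 3:20 PM on Sep 19.
+1 hour and 35 minutes → arrive 4:55 PM UTC on Sep 19.
Flight 2 in UTC: 4:11 AM + 2:00 = 6:11 AM on Sep 20.
+12 hours 41 minutes → arrive 6:52 PM UTC on Sep 20.
Flight 1 lands earlier by 25 hours 57 minutes.

the first, by 25 hours 57 minutes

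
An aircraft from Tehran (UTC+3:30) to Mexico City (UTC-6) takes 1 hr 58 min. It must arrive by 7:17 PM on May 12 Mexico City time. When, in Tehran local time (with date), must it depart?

Target arrival in UTC: 7:17 PM + 6:00 = 1:17 AM on May 13.
Subtract 1 hour and 58 minutes → departure 11:19 PM UTC on May 12.
Tehran is UTC+3:30: 11:19 PM + 3:30 = 2:49 AM on May 13.

2:49 AM on May 13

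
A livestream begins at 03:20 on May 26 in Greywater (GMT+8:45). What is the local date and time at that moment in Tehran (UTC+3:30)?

22:05 on May 25

Tehran is 5:15 behind Greywater.
Shift by the zone difference: 03:20 − 5:15 = 22:05 on May 25 in Tehran.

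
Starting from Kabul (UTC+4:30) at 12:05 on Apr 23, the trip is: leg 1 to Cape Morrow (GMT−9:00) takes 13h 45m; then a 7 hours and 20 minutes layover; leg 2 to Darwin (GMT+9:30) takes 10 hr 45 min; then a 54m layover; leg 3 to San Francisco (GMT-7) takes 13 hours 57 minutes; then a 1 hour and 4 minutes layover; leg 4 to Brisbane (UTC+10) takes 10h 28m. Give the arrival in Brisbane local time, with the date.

Convert departure to UTC: 12:05 − 4:30 = 07:35 UTC on Apr 23.
Add 13 hours 45 minutes leg 1 → 21:20 UTC.
Add 7 hours 20 minutes layover in Cape Morrow → 04:40 UTC (Apr 24).
Add 10 hours 45 minutes leg 2 → 15:25 UTC.
Add 54 minutes layover in Darwin → 16:19 UTC.
Add 13 hours and 57 minutes leg 3 → 06:16 UTC (Apr 25).
Add 1 hour 4 minutes layover in San Francisco → 07:20 UTC.
Add 10 hours and 28 minutes leg 4 → 17:48 UTC.
Brisbane is UTC+10:00, so local arrival = 17:48 + 10:00 = 03:48 on Apr 26.

03:48 on April 26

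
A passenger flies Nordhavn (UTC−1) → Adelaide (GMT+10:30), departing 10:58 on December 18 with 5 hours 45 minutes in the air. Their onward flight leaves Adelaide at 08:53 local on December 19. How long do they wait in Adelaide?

4 hours 40 minutes

Convert departure to UTC: 10:58 + 1:00 = 11:58 UTC on Dec 18.
Add 5 hours and 45 minutes flight time → 17:43 UTC.
Adelaide is UTC+10:30, so local arrival = 17:43 + 10:30 = 04:13 on Dec 19.
Layover = 08:53 − 04:13 = 4 hours 40 minutes.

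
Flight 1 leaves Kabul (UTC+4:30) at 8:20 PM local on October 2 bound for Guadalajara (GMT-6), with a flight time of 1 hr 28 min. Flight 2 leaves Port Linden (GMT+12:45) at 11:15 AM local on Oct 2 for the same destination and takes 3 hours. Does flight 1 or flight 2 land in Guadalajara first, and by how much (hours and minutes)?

Flight 1 in UTC: 8:20 PM − 4:30 = 3:50 PM on Oct 2.
+1 hour 28 minutes → arrive 5:18 PM UTC on Oct 2.
Flight 2 in UTC: 11:15 AM − 12:45 = 10:30 PM on Oct 1.
+3 hours → arrive 1:30 AM UTC on Oct 2.
Flight 2 lands earlier by 15 hours 48 minutes.

the second, by 15 hours 48 minutes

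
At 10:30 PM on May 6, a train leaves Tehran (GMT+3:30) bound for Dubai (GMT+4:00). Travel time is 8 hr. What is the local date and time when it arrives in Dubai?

7:00 AM on May 7

Dubai is 0:30 ahead of Tehran.
After 8 hours it is 6:30 AM (May 7) in Tehran.
Shift by the zone difference: 6:30 AM + 0:30 = 7:00 AM on May 7 in Dubai.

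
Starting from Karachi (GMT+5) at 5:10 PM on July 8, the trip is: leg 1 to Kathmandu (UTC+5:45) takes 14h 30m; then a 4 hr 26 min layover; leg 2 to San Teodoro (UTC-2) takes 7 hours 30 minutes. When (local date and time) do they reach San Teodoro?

12:36 PM on July 9

Convert departure to UTC: 5:10 PM − 5:00 = 12:10 PM UTC on Jul 8.
Add 14 hours and 30 minutes leg 1 → 2:40 AM UTC (Jul 9).
Add 4 hours and 26 minutes layover in Kathmandu → 7:06 AM UTC.
Add 7 hours and 30 minutes leg 2 → 2:36 PM UTC.
San Teodoro is UTC−2:00, so local arrival = 2:36 PM − 2:00 = 12:36 PM on Jul 9.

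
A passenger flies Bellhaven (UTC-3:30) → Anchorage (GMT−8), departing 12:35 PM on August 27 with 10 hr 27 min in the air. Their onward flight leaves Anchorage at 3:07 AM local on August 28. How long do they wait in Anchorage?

8 hours 35 minutes

Convert departure to UTC: 12:35 PM + 3:30 = 4:05 PM UTC on Aug 27.
Add 10 hours 27 minutes flight time → 2:32 AM UTC (Aug 28).
Anchorage is UTC−8:00, so local arrival = 2:32 AM − 8:00 = 6:32 PM on Aug 27.
Layover = 3:07 AM − 6:32 PM (+1 day) = 8 hours 35 minutes.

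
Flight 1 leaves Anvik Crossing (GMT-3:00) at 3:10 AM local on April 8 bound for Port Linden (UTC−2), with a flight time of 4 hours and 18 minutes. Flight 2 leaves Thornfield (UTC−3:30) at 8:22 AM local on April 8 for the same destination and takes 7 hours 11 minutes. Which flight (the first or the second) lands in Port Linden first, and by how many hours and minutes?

the first, by 8 hours 35 minutes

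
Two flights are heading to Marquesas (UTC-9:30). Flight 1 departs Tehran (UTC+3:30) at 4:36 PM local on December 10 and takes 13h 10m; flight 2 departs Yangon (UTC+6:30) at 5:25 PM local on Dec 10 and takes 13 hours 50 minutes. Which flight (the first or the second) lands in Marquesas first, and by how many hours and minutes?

Flight 1 in UTC: 4:36 PM − 3:30 = 1:06 PM on Dec 10.
+13 hours and 10 minutes → arrive 2:16 AM UTC on Dec 11.
Flight 2 in UTC: 5:25 PM − 6:30 = 10:55 AM on Dec 10.
+13 hours 50 minutes → arrive 12:45 AM UTC on Dec 11.
Flight 2 lands earlier by 1 hour 31 minutes.

the second, by 1 hour 31 minutes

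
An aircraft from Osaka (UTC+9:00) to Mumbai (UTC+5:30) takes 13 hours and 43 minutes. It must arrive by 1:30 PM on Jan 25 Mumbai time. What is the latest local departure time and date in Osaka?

3:17 AM on Jan 25

Target arrival in UTC: 1:30 PM − 5:30 = 8:00 AM on Jan 25.
Subtract 13 hours 43 minutes → departure 6:17 PM UTC on Jan 24.
Osaka is UTC+9:00: 6:17 PM + 9:00 = 3:17 AM on Jan 25.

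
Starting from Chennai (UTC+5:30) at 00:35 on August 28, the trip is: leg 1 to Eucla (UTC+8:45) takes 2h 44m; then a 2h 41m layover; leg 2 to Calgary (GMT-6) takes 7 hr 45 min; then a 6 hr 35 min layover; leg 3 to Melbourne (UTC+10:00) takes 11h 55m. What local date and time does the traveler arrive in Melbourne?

Convert departure to UTC: 00:35 − 5:30 = 19:05 UTC on Aug 27.
Add 2 hours and 44 minutes leg 1 → 21:49 UTC.
Add 2 hours 41 minutes layover in Eucla → 00:30 UTC (Aug 28).
Add 7 hours 45 minutes leg 2 → 08:15 UTC.
Add 6 hours and 35 minutes layover in Calgary → 14:50 UTC.
Add 11 hours and 55 minutes leg 3 → 02:45 UTC (Aug 29).
Melbourne is UTC+10:00, so local arrival = 02:45 + 10:00 = 12:45 on Aug 29.

12:45 on August 29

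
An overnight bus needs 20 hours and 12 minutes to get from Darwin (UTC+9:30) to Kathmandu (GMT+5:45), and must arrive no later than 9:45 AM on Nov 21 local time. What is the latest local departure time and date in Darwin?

Target arrival in UTC: 9:45 AM − 5:45 = 4:00 AM on Nov 21.
Subtract 20 hours and 12 minutes → departure 7:48 AM UTC on Nov 20.
Darwin is UTC+9:30: 7:48 AM + 9:30 = 5:18 PM on Nov 20.

5:18 PM on November 20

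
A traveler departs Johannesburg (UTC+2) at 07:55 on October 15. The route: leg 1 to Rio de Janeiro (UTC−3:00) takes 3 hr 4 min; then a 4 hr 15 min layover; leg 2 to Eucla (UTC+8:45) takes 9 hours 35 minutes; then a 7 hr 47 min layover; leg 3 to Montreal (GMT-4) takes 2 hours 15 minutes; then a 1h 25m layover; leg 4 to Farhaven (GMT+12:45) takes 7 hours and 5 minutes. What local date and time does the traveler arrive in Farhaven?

Convert departure to UTC: 07:55 − 2:00 = 05:55 UTC on Oct 15.
Add 3 hours and 4 minutes leg 1 → 08:59 UTC.
Add 4 hours and 15 minutes layover in Rio de Janeiro → 13:14 UTC.
Add 9 hours and 35 minutes leg 2 → 22:49 UTC.
Add 7 hours 47 minutes layover in Eucla → 06:36 UTC (Oct 16).
Add 2 hours and 15 minutes leg 3 → 08:51 UTC.
Add 1 hour 25 minutes layover in Montreal → 10:16 UTC.
Add 7 hours 5 minutes leg 4 → 17:21 UTC.
Farhaven is UTC+12:45, so local arrival = 17:21 + 12:45 = 06:06 on Oct 17.

06:06 on October 17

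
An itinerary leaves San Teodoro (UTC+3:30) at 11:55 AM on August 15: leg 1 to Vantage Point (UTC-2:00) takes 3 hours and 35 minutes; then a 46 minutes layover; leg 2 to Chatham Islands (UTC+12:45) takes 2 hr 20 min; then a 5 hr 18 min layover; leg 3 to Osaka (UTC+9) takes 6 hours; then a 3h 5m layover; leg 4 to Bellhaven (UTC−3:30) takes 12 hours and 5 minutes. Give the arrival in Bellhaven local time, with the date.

2:04 PM on August 16

Convert departure to UTC: 11:55 AM − 3:30 = 8:25 AM UTC on Aug 15.
Add 3 hours and 35 minutes leg 1 → 12:00 PM UTC.
Add 46 minutes layover in Vantage Point → 12:46 PM UTC.
Add 2 hours and 20 minutes leg 2 → 3:06 PM UTC.
Add 5 hours 18 minutes layover in Chatham Islands → 8:24 PM UTC.
Add 6 hours leg 3 → 2:24 AM UTC (Aug 16).
Add 3 hours 5 minutes layover in Osaka → 5:29 AM UTC.
Add 12 hours 5 minutes leg 4 → 5:34 PM UTC.
Bellhaven is UTC−3:30, so local arrival = 5:34 PM − 3:30 = 2:04 PM on Aug 16.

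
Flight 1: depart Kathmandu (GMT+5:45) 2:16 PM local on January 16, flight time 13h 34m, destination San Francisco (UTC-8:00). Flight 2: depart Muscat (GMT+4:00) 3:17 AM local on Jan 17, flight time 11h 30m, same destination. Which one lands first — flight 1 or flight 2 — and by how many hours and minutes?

the first, by 12 hours 42 minutes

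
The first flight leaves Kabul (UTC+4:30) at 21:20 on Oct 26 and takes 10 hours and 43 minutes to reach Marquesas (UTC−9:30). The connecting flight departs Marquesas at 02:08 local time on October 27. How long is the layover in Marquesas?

Convert departure to UTC: 21:20 − 4:30 = 16:50 UTC on Oct 26.
Add 10 hours and 43 minutes flight time → 03:33 UTC (Oct 27).
Marquesas is UTC−9:30, so local arrival = 03:33 − 9:30 = 18:03 on Oct 26.
Layover = 02:08 − 18:03 (+1 day) = 8 hours 5 minutes.

8 hours 5 minutes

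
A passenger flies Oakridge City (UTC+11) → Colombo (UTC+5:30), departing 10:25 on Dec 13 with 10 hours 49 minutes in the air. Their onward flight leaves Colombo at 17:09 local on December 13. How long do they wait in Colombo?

1 hour 25 minutes

Convert departure to UTC: 10:25 − 11:00 = 23:25 UTC on Dec 12.
Add 10 hours 49 minutes flight time → 10:14 UTC (Dec 13).
Colombo is UTC+5:30, so local arrival = 10:14 + 5:30 = 15:44 on Dec 13.
Layover = 17:09 − 15:44 = 1 hour 25 minutes.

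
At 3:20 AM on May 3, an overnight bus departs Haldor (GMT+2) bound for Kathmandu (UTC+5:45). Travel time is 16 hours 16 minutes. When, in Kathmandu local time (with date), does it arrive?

11:21 PM on May 3

Convert departure to UTC: 3:20 AM − 2:00 = 1:20 AM UTC on May 3.
Add 16 hours and 16 minutes travel time → 5:36 PM UTC.
Kathmandu is UTC+5:45, so local arrival = 5:36 PM + 5:45 = 11:21 PM on May 3.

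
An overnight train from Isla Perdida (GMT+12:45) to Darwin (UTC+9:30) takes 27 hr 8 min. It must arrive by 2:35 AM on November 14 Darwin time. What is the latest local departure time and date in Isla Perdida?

2:42 AM on November 13

Target arrival in UTC: 2:35 AM − 9:30 = 5:05 PM on Nov 13.
Subtract 27 hours and 8 minutes → departure 1:57 PM UTC on Nov 12.
Isla Perdida is UTC+12:45: 1:57 PM + 12:45 = 2:42 AM on Nov 13.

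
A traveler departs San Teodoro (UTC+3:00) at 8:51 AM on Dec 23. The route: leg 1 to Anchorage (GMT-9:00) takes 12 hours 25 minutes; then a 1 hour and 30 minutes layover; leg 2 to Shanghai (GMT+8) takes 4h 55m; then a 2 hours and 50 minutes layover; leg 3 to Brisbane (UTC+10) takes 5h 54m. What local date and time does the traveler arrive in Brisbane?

Convert departure to UTC: 8:51 AM − 3:00 = 5:51 AM UTC on Dec 23.
Add 12 hours 25 minutes leg 1 → 6:16 PM UTC.
Add 1 hour and 30 minutes layover in Anchorage → 7:46 PM UTC.
Add 4 hours and 55 minutes leg 2 → 12:41 AM UTC (Dec 24).
Add 2 hours and 50 minutes layover in Shanghai → 3:31 AM UTC.
Add 5 hours and 54 minutes leg 3 → 9:25 AM UTC.
Brisbane is UTC+10:00, so local arrival = 9:25 AM + 10:00 = 7:25 PM on Dec 24.

7:25 PM on December 24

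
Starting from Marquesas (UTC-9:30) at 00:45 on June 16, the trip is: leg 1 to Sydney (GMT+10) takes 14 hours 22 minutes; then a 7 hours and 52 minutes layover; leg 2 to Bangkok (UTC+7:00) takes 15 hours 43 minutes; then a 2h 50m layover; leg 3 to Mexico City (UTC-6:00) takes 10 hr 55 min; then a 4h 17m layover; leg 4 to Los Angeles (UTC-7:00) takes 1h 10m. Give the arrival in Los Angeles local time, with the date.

Convert departure to UTC: 00:45 + 9:30 = 10:15 UTC on Jun 16.
Add 14 hours and 22 minutes leg 1 → 00:37 UTC (Jun 17).
Add 7 hours 52 minutes layover in Sydney → 08:29 UTC.
Add 15 hours and 43 minutes leg 2 → 00:12 UTC (Jun 18).
Add 2 hours 50 minutes layover in Bangkok → 03:02 UTC.
Add 10 hours and 55 minutes leg 3 → 13:57 UTC.
Add 4 hours and 17 minutes layover in Mexico City → 18:14 UTC.
Add 1 hour 10 minutes leg 4 → 19:24 UTC.
Los Angeles is UTC−7:00, so local arrival = 19:24 − 7:00 = 12:24 on Jun 18.

12:24 on Jun 18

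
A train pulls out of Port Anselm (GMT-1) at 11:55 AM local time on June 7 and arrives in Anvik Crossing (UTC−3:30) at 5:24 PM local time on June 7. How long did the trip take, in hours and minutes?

7 hours 59 minutes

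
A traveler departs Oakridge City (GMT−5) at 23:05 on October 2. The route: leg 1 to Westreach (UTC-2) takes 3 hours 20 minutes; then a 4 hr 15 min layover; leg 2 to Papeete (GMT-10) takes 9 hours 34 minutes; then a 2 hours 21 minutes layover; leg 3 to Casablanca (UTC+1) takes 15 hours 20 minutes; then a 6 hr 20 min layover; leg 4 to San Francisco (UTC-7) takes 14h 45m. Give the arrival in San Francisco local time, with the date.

Convert departure to UTC: 23:05 + 5:00 = 04:05 UTC on Oct 3.
Add 3 hours 20 minutes leg 1 → 07:25 UTC.
Add 4 hours and 15 minutes layover in Westreach → 11:40 UTC.
Add 9 hours 34 minutes leg 2 → 21:14 UTC.
Add 2 hours 21 minutes layover in Papeete → 23:35 UTC.
Add 15 hours and 20 minutes leg 3 → 14:55 UTC (Oct 4).
Add 6 hours 20 minutes layover in Casablanca → 21:15 UTC.
Add 14 hours 45 minutes leg 4 → 12:00 UTC (Oct 5).
San Francisco is UTC−7:00, so local arrival = 12:00 − 7:00 = 05:00 on Oct 5.

05:00 on Oct 5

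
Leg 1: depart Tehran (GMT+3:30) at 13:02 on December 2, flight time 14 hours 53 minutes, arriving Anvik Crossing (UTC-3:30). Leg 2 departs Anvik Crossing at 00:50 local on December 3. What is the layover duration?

Convert departure to UTC: 13:02 − 3:30 = 09:32 UTC on Dec 2.
Add 14 hours and 53 minutes flight time → 00:25 UTC (Dec 3).
Anvik Crossing is UTC−3:30, so local arrival = 00:25 − 3:30 = 20:55 on Dec 2.
Layover = 00:50 − 20:55 (+1 day) = 3 hours 55 minutes.

3 hours 55 minutes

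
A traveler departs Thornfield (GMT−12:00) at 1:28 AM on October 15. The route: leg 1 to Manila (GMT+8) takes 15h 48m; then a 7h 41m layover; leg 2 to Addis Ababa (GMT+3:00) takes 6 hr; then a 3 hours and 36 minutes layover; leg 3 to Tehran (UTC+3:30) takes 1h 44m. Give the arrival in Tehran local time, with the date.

3:47 AM on Oct 17

Convert departure to UTC: 1:28 AM + 12:00 = 1:28 PM UTC on Oct 15.
Add 15 hours and 48 minutes leg 1 → 5:16 AM UTC (Oct 16).
Add 7 hours and 41 minutes layover in Manila → 12:57 PM UTC.
Add 6 hours leg 2 → 6:57 PM UTC.
Add 3 hours and 36 minutes layover in Addis Ababa → 10:33 PM UTC.
Add 1 hour and 44 minutes leg 3 → 12:17 AM UTC (Oct 17).
Tehran is UTC+3:30, so local arrival = 12:17 AM + 3:30 = 3:47 AM on Oct 17.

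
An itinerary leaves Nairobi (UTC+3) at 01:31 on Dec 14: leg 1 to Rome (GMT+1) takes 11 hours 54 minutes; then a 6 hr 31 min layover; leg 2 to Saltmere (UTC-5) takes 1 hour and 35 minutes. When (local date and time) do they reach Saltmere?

Convert departure to UTC: 01:31 − 3:00 = 22:31 UTC on Dec 13.
Add 11 hours and 54 minutes leg 1 → 10:25 UTC (Dec 14).
Add 6 hours 31 minutes layover in Rome → 16:56 UTC.
Add 1 hour 35 minutes leg 2 → 18:31 UTC.
Saltmere is UTC−5:00, so local arrival = 18:31 − 5:00 = 13:31 on Dec 14.

13:31 on Dec 14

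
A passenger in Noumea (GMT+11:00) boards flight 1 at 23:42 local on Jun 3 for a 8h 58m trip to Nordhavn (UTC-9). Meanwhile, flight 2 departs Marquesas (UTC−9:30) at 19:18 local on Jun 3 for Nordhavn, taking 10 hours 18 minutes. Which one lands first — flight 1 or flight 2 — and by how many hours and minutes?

Flight 1 in UTC: 23:42 − 11:00 = 12:42 on Jun 3.
+8 hours and 58 minutes → arrive 21:40 UTC on Jun 3.
Flight 2 in UTC: 19:18 + 9:30 = 04:48 on Jun 4.
+10 hours and 18 minutes → arrive 15:06 UTC on Jun 4.
Flight 1 lands earlier by 17 hours 26 minutes.

the first, by 17 hours 26 minutes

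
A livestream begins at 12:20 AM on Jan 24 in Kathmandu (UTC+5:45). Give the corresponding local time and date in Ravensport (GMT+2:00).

8:35 PM on January 23

Ravensport is 3:45 behind Kathmandu.
Shift by the zone difference: 12:20 AM − 3:45 = 8:35 PM on Jan 23 in Ravensport.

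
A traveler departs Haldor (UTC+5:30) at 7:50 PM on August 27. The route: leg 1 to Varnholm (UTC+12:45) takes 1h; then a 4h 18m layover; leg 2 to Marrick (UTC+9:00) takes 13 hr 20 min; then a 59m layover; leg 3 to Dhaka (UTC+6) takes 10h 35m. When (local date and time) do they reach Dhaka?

Convert departure to UTC: 7:50 PM − 5:30 = 2:20 PM UTC on Aug 27.
Add 1 hour leg 1 → 3:20 PM UTC.
Add 4 hours 18 minutes layover in Varnholm → 7:38 PM UTC.
Add 13 hours 20 minutes leg 2 → 8:58 AM UTC (Aug 28).
Add 59 minutes layover in Marrick → 9:57 AM UTC.
Add 10 hours 35 minutes leg 3 → 8:32 PM UTC.
Dhaka is UTC+6:00, so local arrival = 8:32 PM + 6:00 = 2:32 AM on Aug 29.

2:32 AM on Aug 29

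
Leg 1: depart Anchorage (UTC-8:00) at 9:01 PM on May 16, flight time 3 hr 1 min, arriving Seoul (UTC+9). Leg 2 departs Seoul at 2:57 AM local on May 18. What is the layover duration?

Convert departure to UTC: 9:01 PM + 8:00 = 5:01 AM UTC on May 17.
Add 3 hours and 1 minute flight time → 8:02 AM UTC.
Seoul is UTC+9:00, so local arrival = 8:02 AM + 9:00 = 5:02 PM on May 17.
Layover = 2:57 AM − 5:02 PM (+1 day) = 9 hours 55 minutes.

9 hours 55 minutes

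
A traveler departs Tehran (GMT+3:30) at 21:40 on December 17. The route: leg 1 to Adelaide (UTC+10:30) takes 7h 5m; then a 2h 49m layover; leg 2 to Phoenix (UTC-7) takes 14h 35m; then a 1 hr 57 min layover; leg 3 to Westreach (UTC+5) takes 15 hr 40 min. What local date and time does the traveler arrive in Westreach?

17:16 on Dec 19

Convert departure to UTC: 21:40 − 3:30 = 18:10 UTC on Dec 17.
Add 7 hours and 5 minutes leg 1 → 01:15 UTC (Dec 18).
Add 2 hours and 49 minutes layover in Adelaide → 04:04 UTC.
Add 14 hours 35 minutes leg 2 → 18:39 UTC.
Add 1 hour 57 minutes layover in Phoenix → 20:36 UTC.
Add 15 hours 40 minutes leg 3 → 12:16 UTC (Dec 19).
Westreach is UTC+5:00, so local arrival = 12:16 + 5:00 = 17:16 on Dec 19.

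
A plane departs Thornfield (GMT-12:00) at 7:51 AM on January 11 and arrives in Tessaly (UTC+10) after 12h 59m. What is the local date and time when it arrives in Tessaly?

6:50 PM on January 12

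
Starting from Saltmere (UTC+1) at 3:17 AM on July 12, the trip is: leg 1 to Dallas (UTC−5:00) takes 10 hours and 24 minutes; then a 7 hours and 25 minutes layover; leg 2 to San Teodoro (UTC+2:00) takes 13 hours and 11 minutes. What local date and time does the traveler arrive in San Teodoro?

11:17 AM on Jul 13

Convert departure to UTC: 3:17 AM − 1:00 = 2:17 AM UTC on Jul 12.
Add 10 hours 24 minutes leg 1 → 12:41 PM UTC.
Add 7 hours 25 minutes layover in Dallas → 8:06 PM UTC.
Add 13 hours 11 minutes leg 2 → 9:17 AM UTC (Jul 13).
San Teodoro is UTC+2:00, so local arrival = 9:17 AM + 2:00 = 11:17 AM on Jul 13.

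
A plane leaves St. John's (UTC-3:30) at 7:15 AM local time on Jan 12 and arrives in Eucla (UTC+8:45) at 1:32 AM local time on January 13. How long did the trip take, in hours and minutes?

Departure in UTC: 7:15 AM + 3:30 = 10:45 AM on Jan 12.
Arrival in UTC: 1:32 AM − 8:45 = 4:47 PM on Jan 12.
Elapsed = 4:47 PM − 10:45 AM = 6 hours 2 minutes.

6 hours 2 minutes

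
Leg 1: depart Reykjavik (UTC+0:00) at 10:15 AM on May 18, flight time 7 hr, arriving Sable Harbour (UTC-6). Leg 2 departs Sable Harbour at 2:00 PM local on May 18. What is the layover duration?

Reykjavik is at UTC+0, so departure is already 10:15 AM UTC on May 18.
Add 7 hours flight time → 5:15 PM UTC.
Sable Harbour is UTC−6:00, so local arrival = 5:15 PM − 6:00 = 11:15 AM on May 18.
Layover = 2:00 PM − 11:15 AM = 2 hours 45 minutes.

2 hours 45 minutes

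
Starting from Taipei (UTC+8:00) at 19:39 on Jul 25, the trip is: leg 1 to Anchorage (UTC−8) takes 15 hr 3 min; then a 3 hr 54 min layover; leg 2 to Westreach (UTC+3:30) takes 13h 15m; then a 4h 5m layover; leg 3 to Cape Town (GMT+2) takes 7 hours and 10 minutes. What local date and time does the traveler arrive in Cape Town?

Convert departure to UTC: 19:39 − 8:00 = 11:39 UTC on Jul 25.
Add 15 hours 3 minutes leg 1 → 02:42 UTC (Jul 26).
Add 3 hours 54 minutes layover in Anchorage → 06:36 UTC.
Add 13 hours 15 minutes leg 2 → 19:51 UTC.
Add 4 hours and 5 minutes layover in Westreach → 23:56 UTC.
Add 7 hours 10 minutes leg 3 → 07:06 UTC (Jul 27).
Cape Town is UTC+2:00, so local arrival = 07:06 + 2:00 = 09:06 on Jul 27.

09:06 on July 27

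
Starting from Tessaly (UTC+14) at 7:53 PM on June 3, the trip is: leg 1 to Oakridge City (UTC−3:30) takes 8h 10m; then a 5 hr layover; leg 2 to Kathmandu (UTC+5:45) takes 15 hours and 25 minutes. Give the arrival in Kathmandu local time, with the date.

Convert departure to UTC: 7:53 PM − 14:00 = 5:53 AM UTC on Jun 3.
Add 8 hours and 10 minutes leg 1 → 2:03 PM UTC.
Add 5 hours layover in Oakridge City → 7:03 PM UTC.
Add 15 hours 25 minutes leg 2 → 10:28 AM UTC (Jun 4).
Kathmandu is UTC+5:45, so local arrival = 10:28 AM + 5:45 = 4:13 PM on Jun 4.

4:13 PM on Jun 4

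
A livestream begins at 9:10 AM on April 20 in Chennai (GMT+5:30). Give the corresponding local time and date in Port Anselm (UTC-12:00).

3:40 PM on April 19

Port Anselm is 17:30 behind Chennai.
Shift by the zone difference: 9:10 AM − 17:30 = 3:40 PM on Apr 19 in Port Anselm.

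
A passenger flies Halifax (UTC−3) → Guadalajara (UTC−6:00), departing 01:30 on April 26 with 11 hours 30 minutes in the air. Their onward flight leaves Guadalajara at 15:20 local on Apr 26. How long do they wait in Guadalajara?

Convert departure to UTC: 01:30 + 3:00 = 04:30 UTC on Apr 26.
Add 11 hours and 30 minutes flight time → 16:00 UTC.
Guadalajara is UTC−6:00, so local arrival = 16:00 − 6:00 = 10:00 on Apr 26.
Layover = 15:20 − 10:00 = 5 hours 20 minutes.

5 hours 20 minutes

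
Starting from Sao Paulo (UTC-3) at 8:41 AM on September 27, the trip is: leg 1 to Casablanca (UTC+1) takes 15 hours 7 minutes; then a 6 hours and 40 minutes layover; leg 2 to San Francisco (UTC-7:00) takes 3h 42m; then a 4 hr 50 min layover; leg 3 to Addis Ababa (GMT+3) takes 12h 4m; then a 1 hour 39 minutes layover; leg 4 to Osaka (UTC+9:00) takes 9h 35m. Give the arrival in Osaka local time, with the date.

Convert departure to UTC: 8:41 AM + 3:00 = 11:41 AM UTC on Sep 27.
Add 15 hours and 7 minutes leg 1 → 2:48 AM UTC (Sep 28).
Add 6 hours 40 minutes layover in Casablanca → 9:28 AM UTC.
Add 3 hours 42 minutes leg 2 → 1:10 PM UTC.
Add 4 hours and 50 minutes layover in San Francisco → 6:00 PM UTC.
Add 12 hours and 4 minutes leg 3 → 6:04 AM UTC (Sep 29).
Add 1 hour 39 minutes layover in Addis Ababa → 7:43 AM UTC.
Add 9 hours 35 minutes leg 4 → 5:18 PM UTC.
Osaka is UTC+9:00, so local arrival = 5:18 PM + 9:00 = 2:18 AM on Sep 30.

2:18 AM on September 30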